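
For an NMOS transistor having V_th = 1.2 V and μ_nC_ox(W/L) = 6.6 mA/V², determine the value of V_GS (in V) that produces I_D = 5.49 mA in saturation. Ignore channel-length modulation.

In saturation I_D = ½ k_n (V_GS − V_th)², so V_GS − V_th = √(2 I_D / k_n) = √(2 × 5.49 / 6.6) = 1.29 V.
V_GS = 1.2 + 1.29 = 2.49 V.

V_GS = 2.49 V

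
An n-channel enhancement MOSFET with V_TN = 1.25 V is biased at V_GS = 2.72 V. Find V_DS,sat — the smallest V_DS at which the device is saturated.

The boundary between triode and saturation is V_DS = V_GS − V_TN = V_ov.
V_ov = 2.72 − 1.25 = 1.47 V.

V_DS,sat = 1.47 V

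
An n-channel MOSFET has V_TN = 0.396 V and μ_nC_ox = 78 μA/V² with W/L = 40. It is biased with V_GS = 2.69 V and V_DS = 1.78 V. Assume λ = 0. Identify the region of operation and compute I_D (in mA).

Triode; I_D = 7.80 mA

k_n = μ_nC_ox · (W/L) = 3.12 mA/V².
V_ov = V_GS − V_TN = 2.69 − 0.396 = 2.29 V.
Since V_DS = 1.78 V < V_ov = 2.29 V, the device is in the triode region.
I_D = k_n [V_ov · V_DS − ½ V_DS²] = 3.12 × [2.29 × 1.78 − 0.5 × 1.78²] = 7.8 mA.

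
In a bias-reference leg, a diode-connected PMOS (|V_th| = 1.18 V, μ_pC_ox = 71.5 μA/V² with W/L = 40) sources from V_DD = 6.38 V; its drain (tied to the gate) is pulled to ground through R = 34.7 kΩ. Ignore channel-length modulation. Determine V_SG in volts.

With gate tied to drain, V_SG = V_SD ≥ V_SG − |V_th|, so the device is in saturation.
k_p = μ_pC_ox · (W/L) = 2.86 mA/V².
KCL at the drain: ½ k_p (V_SG − |V_th|)² = (V_DD − V_SG)/R.
Let x = V_SG − 1.18. Then 49.6 x² + x − 5.2 = 0, giving x = 0.314 V (positive root), so V_SG = 1.49 V.
I_D = (V_DD − V_SG)/R = (6.38 − 1.49) / 34.7 = 0.141 mA.

V_SG = 1.49 V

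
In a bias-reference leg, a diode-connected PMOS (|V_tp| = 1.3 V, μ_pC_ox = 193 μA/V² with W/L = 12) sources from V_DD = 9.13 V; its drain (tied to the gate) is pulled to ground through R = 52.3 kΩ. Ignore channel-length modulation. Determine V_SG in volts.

V_SG = 1.65 V

With gate tied to drain, V_SG = V_SD ≥ V_SG − |V_tp|, so the device is in saturation.
k_p = μ_pC_ox · (W/L) = 2.316 mA/V².
KCL at the drain: ½ k_p (V_SG − |V_tp|)² = (V_DD − V_SG)/R.
Let x = V_SG − 1.3. Then 60.6 x² + x − 7.83 = 0, giving x = 0.351 V (positive root), so V_SG = 1.65 V.
I_D = (V_DD − V_SG)/R = (9.13 − 1.65) / 52.3 = 0.143 mA.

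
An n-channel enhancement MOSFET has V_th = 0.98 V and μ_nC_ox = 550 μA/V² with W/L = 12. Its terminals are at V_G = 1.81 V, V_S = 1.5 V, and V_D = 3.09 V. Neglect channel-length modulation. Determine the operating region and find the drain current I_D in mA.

V_GS = V_G − V_S = 1.81 − 1.5 = 0.31 V; V_DS = V_D − V_S = 3.09 − 1.5 = 1.59 V.
V_GS = 0.31 V < V_th = 0.98 V, so the transistor is in cutoff.

Cutoff; I_D = 0 mA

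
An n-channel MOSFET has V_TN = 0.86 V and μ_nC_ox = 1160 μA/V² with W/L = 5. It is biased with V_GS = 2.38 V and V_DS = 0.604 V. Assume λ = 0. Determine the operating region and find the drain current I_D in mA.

k_n = μ_nC_ox · (W/L) = 5.8 mA/V².
V_ov = V_GS − V_TN = 2.38 − 0.86 = 1.52 V.
Since V_DS = 0.604 V < V_ov = 1.52 V, the device is in the triode region.
I_D = k_n [V_ov · V_DS − ½ V_DS²] = 5.8 × [1.52 × 0.604 − 0.5 × 0.604²] = 4.27 mA.

Triode; I_D = 4.27 mA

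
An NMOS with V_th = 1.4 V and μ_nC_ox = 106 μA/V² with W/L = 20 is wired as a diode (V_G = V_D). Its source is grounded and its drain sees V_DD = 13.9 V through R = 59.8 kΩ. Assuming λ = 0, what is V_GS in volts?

V_GS = 1.84 V

With gate tied to drain, V_GS = V_DS ≥ V_GS − V_th, so the device is in saturation.
k_n = μ_nC_ox · (W/L) = 2.12 mA/V².
KCL at the drain: ½ k_n (V_GS − V_th)² = (V_DD − V_GS)/R.
Let x = V_GS − 1.4. Then 63.4 x² + x − 12.5 = 0, giving x = 0.436 V (positive root), so V_GS = 1.84 V.
I_D = (V_DD − V_GS)/R = (13.9 − 1.84) / 59.8 = 0.202 mA.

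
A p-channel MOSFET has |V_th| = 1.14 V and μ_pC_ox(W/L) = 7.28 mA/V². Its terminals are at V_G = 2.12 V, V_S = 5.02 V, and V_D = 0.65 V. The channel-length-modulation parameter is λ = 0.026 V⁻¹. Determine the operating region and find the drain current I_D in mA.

V_SG = V_S − V_G = 5.02 − 2.12 = 2.9 V; V_SD = V_S − V_D = 5.02 − 0.65 = 4.37 V.
V_ov = V_SG − |V_th| = 2.9 − 1.14 = 1.76 V.
Since V_SD = 4.37 V ≥ V_ov = 1.76 V, the device is in saturation.
I_D = ½ k_p V_ov² (1 + λ V_SD) = 0.5 × 7.28 × 1.76² × (1 + 0.026 × 4.37) = 12.6 mA.

Saturation; I_D = 12.6 mA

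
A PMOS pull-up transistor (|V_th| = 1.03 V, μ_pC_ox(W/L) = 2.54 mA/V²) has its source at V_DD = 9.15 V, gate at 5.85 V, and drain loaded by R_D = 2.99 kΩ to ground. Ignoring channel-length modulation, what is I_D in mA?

I_D = 2.87 mA

V_SG = V_DD − V_G = 9.15 − 5.85 = 3.3 V, so V_ov = 3.3 − 1.03 = 2.27 V.
Assume saturation: I_D = ½ k_p V_ov² = 0.5 × 2.54 × 2.27² = 6.54 mA, giving V_SD = V_DD − I_D R_D = 9.15 − 6.54 × 2.99 = -10.4 V.
But -10.4 V < V_ov = 2.27 V, so the device is actually in triode.
In triode I_D = k_p[V_ov V_SD − ½ V_SD²] and I_D = (V_DD − V_SD)/R_D. Equating: 3.8 V_SD² − 18.24 V_SD + 9.15 = 0, giving V_SD = 0.569 V (the root below V_ov).
I_D = (9.15 − 0.569) / 2.99 = 2.87 mA.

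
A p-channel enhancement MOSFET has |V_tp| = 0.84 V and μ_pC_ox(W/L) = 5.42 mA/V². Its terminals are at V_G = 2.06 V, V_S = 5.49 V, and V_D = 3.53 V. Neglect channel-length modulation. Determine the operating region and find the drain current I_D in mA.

Triode; I_D = 17.1 mA

V_SG = V_S − V_G = 5.49 − 2.06 = 3.43 V; V_SD = V_S − V_D = 5.49 − 3.53 = 1.96 V.
V_ov = V_SG − |V_tp| = 3.43 − 0.84 = 2.59 V.
Since V_SD = 1.96 V < V_ov = 2.59 V, the device is in the triode region.
I_D = k_p [V_ov · V_SD − ½ V_SD²] = 5.42 × [2.59 × 1.96 − 0.5 × 1.96²] = 17.1 mA.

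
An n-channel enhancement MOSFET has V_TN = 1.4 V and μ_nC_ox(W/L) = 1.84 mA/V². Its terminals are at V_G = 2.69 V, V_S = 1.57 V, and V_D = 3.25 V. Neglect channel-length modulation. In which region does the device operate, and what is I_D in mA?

Cutoff; I_D = 0 mA

V_GS = V_G − V_S = 2.69 − 1.57 = 1.12 V; V_DS = V_D − V_S = 3.25 − 1.57 = 1.68 V.
V_GS = 1.12 V < V_TN = 1.4 V, so the transistor is in cutoff.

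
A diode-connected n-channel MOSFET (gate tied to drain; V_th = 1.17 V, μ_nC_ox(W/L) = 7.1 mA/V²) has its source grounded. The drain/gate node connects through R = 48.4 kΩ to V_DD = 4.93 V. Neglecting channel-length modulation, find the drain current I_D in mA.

I_D = 0.0747 mA

With gate tied to drain, V_GS = V_DS ≥ V_GS − V_th, so the device is in saturation.
KCL at the drain: ½ k_n (V_GS − V_th)² = (V_DD − V_GS)/R.
Let x = V_GS − 1.17. Then 172 x² + x − 3.76 = 0, giving x = 0.145 V (positive root), so V_GS = 1.32 V.
I_D = (V_DD − V_GS)/R = (4.93 − 1.32) / 48.4 = 0.0747 mA.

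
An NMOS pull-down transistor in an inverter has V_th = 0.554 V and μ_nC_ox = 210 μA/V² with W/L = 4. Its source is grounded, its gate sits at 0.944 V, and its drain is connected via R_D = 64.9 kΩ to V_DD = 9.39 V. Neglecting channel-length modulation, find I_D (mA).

V_GS = V_G = 0.944 V, so V_ov = 0.944 − 0.554 = 0.39 V.
k_n = μ_nC_ox · (W/L) = 0.84 mA/V².
Assume saturation: I_D = ½ k_n V_ov² = 0.5 × 0.84 × 0.39² = 0.0639 mA, giving V_DS = V_DD − I_D R_D = 9.39 − 0.0639 × 64.9 = 5.24 V.
V_DS = 5.24 V ≥ V_ov = 0.39 V, confirming saturation.

I_D = 0.0639 mA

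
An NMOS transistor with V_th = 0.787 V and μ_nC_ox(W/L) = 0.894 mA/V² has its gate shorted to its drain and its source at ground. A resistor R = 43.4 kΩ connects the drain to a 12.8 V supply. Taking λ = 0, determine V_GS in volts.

With gate tied to drain, V_GS = V_DS ≥ V_GS − V_th, so the device is in saturation.
KCL at the drain: ½ k_n (V_GS − V_th)² = (V_DD − V_GS)/R.
Let x = V_GS − 0.787. Then 19.4 x² + x − 12.01 = 0, giving x = 0.762 V (positive root), so V_GS = 1.55 V.
I_D = (V_DD − V_GS)/R = (12.8 − 1.55) / 43.4 = 0.259 mA.

V_GS = 1.55 V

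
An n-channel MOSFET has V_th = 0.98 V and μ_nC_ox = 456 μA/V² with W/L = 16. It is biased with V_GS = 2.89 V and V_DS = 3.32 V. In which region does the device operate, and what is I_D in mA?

k_n = μ_nC_ox · (W/L) = 7.296 mA/V².
V_ov = V_GS − V_th = 2.89 − 0.98 = 1.91 V.
Since V_DS = 3.32 V ≥ V_ov = 1.91 V, the device is in saturation.
I_D = ½ k_n V_ov² = 0.5 × 7.296 × 1.91² = 13.3 mA.

Saturation; I_D = 13.3 mA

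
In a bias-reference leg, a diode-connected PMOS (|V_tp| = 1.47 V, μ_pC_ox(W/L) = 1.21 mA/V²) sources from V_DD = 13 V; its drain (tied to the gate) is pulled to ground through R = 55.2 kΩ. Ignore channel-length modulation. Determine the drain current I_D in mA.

With gate tied to drain, V_SG = V_SD ≥ V_SG − |V_tp|, so the device is in saturation.
KCL at the drain: ½ k_p (V_SG − |V_tp|)² = (V_DD − V_SG)/R.
Let x = V_SG − 1.47. Then 33.4 x² + x − 11.53 = 0, giving x = 0.573 V (positive root), so V_SG = 2.04 V.
I_D = (V_DD − V_SG)/R = (13 − 2.04) / 55.2 = 0.199 mA.

I_D = 0.199 mA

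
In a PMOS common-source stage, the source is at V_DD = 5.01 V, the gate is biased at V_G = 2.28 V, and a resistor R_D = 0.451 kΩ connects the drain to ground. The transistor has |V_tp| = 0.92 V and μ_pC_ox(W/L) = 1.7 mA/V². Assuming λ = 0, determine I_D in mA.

I_D = 2.78 mA

V_SG = V_DD − V_G = 5.01 − 2.28 = 2.73 V, so V_ov = 2.73 − 0.92 = 1.81 V.
Assume saturation: I_D = ½ k_p V_ov² = 0.5 × 1.7 × 1.81² = 2.78 mA, giving V_SD = V_DD − I_D R_D = 5.01 − 2.78 × 0.451 = 3.75 V.
V_SD = 3.75 V ≥ V_ov = 1.81 V, confirming saturation.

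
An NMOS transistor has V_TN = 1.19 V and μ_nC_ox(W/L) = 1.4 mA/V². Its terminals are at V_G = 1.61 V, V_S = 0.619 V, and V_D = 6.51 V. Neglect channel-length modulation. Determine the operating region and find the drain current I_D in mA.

V_GS = V_G − V_S = 1.61 − 0.619 = 0.991 V; V_DS = V_D − V_S = 6.51 − 0.619 = 5.89 V.
V_GS = 0.991 V < V_TN = 1.19 V, so the transistor is in cutoff.

Cutoff; I_D = 0 mA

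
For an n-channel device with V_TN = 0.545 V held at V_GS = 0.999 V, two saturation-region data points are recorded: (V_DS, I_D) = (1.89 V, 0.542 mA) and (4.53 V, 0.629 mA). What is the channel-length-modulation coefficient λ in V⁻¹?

With V_GS fixed, I_D ∝ (1 + λ V_DS) in saturation, so I_D2/I_D1 = (1 + λ V_DS2)/(1 + λ V_DS1).
0.629/0.542 = 1.161 = (1 + 4.53 λ)/(1 + 1.89 λ).
Solving: λ (I_D1 V_DS2 − I_D2 V_DS1) = I_D2 − I_D1, so λ = (0.629 − 0.542) / (0.542 × 4.53 − 0.629 × 1.89) = 0.087 / 1.27 = 0.0687 V⁻¹.

λ = 0.0687 V⁻¹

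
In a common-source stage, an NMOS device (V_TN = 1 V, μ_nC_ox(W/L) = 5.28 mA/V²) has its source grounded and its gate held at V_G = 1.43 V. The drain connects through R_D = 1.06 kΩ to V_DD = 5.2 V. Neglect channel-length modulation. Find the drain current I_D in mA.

I_D = 0.488 mA

V_GS = V_G = 1.43 V, so V_ov = 1.43 − 1 = 0.43 V.
Assume saturation: I_D = ½ k_n V_ov² = 0.5 × 5.28 × 0.43² = 0.488 mA, giving V_DS = V_DD − I_D R_D = 5.2 − 0.488 × 1.06 = 4.68 V.
V_DS = 4.68 V ≥ V_ov = 0.43 V, confirming saturation.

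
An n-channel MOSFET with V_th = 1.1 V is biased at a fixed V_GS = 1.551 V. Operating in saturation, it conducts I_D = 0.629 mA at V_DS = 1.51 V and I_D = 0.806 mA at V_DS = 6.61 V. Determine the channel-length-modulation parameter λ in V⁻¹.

With V_GS fixed, I_D ∝ (1 + λ V_DS) in saturation, so I_D2/I_D1 = (1 + λ V_DS2)/(1 + λ V_DS1).
0.806/0.629 = 1.281 = (1 + 6.61 λ)/(1 + 1.51 λ).
Solving: λ (I_D1 V_DS2 − I_D2 V_DS1) = I_D2 − I_D1, so λ = (0.806 − 0.629) / (0.629 × 6.61 − 0.806 × 1.51) = 0.177 / 2.94 = 0.0602 V⁻¹.

λ = 0.0602 V⁻¹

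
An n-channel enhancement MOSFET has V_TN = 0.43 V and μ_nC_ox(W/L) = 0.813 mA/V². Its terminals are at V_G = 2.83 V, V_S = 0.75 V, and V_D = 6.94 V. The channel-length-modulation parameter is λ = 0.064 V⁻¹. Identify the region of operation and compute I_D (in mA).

V_GS = V_G − V_S = 2.83 − 0.75 = 2.08 V; V_DS = V_D − V_S = 6.94 − 0.75 = 6.19 V.
V_ov = V_GS − V_TN = 2.08 − 0.43 = 1.65 V.
Since V_DS = 6.19 V ≥ V_ov = 1.65 V, the device is in saturation.
I_D = ½ k_n V_ov² (1 + λ V_DS) = 0.5 × 0.813 × 1.65² × (1 + 0.064 × 6.19) = 1.55 mA.

Saturation; I_D = 1.55 mA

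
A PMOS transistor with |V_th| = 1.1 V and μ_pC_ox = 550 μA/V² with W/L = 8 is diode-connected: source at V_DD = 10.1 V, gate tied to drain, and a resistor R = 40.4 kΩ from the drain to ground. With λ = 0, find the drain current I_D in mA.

With gate tied to drain, V_SG = V_SD ≥ V_SG − |V_th|, so the device is in saturation.
k_p = μ_pC_ox · (W/L) = 4.4 mA/V².
KCL at the drain: ½ k_p (V_SG − |V_th|)² = (V_DD − V_SG)/R.
Let x = V_SG − 1.1. Then 88.9 x² + x − 9 = 0, giving x = 0.313 V (positive root), so V_SG = 1.41 V.
I_D = (V_DD − V_SG)/R = (10.1 − 1.41) / 40.4 = 0.215 mA.

I_D = 0.215 mA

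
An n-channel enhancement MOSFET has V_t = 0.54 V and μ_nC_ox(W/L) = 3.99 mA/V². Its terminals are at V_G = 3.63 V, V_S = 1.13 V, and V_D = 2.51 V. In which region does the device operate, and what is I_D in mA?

Triode; I_D = 6.99 mA

V_GS = V_G − V_S = 3.63 − 1.13 = 2.5 V; V_DS = V_D − V_S = 2.51 − 1.13 = 1.38 V.
V_ov = V_GS − V_t = 2.5 − 0.54 = 1.96 V.
Since V_DS = 1.38 V < V_ov = 1.96 V, the device is in the triode region.
I_D = k_n [V_ov · V_DS − ½ V_DS²] = 3.99 × [1.96 × 1.38 − 0.5 × 1.38²] = 6.99 mA.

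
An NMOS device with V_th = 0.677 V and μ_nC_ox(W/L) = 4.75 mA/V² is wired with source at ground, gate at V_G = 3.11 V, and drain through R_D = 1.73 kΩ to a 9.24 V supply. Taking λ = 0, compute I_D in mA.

V_GS = V_G = 3.11 V, so V_ov = 3.11 − 0.677 = 2.43 V.
Assume saturation: I_D = ½ k_n V_ov² = 0.5 × 4.75 × 2.43² = 14.1 mA, giving V_DS = V_DD − I_D R_D = 9.24 − 14.1 × 1.73 = -15.1 V.
But -15.1 V < V_ov = 2.43 V, so the device is actually in triode.
In triode I_D = k_n[V_ov V_DS − ½ V_DS²] and I_D = (V_DD − V_DS)/R_D. Equating: 4.11 V_DS² − 20.99 V_DS + 9.24 = 0, giving V_DS = 0.486 V (the root below V_ov).
I_D = (9.24 − 0.486) / 1.73 = 5.06 mA.

I_D = 5.06 mA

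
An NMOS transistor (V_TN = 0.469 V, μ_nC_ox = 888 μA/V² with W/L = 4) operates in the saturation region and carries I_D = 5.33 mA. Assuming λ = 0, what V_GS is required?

V_GS = 2.20 V

k_n = μ_nC_ox · (W/L) = 3.552 mA/V².
In saturation I_D = ½ k_n (V_GS − V_TN)², so V_GS − V_TN = √(2 I_D / k_n) = √(2 × 5.33 / 3.552) = 1.73 V.
V_GS = 0.469 + 1.73 = 2.2 V.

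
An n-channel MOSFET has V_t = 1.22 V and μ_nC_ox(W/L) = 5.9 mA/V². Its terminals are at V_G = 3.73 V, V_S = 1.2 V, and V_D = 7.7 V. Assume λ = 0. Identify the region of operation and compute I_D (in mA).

V_GS = V_G − V_S = 3.73 − 1.2 = 2.53 V; V_DS = V_D − V_S = 7.7 − 1.2 = 6.5 V.
V_ov = V_GS − V_t = 2.53 − 1.22 = 1.31 V.
Since V_DS = 6.5 V ≥ V_ov = 1.31 V, the device is in saturation.
I_D = ½ k_n V_ov² = 0.5 × 5.9 × 1.31² = 5.06 mA.

Saturation; I_D = 5.06 mA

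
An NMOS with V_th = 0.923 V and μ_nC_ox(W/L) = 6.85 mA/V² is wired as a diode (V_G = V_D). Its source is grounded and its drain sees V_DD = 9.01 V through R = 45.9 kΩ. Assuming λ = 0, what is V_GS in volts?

With gate tied to drain, V_GS = V_DS ≥ V_GS − V_th, so the device is in saturation.
KCL at the drain: ½ k_n (V_GS − V_th)² = (V_DD − V_GS)/R.
Let x = V_GS − 0.923. Then 157 x² + x − 8.087 = 0, giving x = 0.224 V (positive root), so V_GS = 1.15 V.
I_D = (V_DD − V_GS)/R = (9.01 − 1.15) / 45.9 = 0.171 mA.

V_GS = 1.15 V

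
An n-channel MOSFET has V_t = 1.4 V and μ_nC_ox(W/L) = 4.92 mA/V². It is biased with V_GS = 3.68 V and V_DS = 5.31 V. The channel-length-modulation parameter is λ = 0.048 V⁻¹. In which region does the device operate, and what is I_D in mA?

V_ov = V_GS − V_t = 3.68 − 1.4 = 2.28 V.
Since V_DS = 5.31 V ≥ V_ov = 2.28 V, the device is in saturation.
I_D = ½ k_n V_ov² (1 + λ V_DS) = 0.5 × 4.92 × 2.28² × (1 + 0.048 × 5.31) = 16 mA.

Saturation; I_D = 16.0 mA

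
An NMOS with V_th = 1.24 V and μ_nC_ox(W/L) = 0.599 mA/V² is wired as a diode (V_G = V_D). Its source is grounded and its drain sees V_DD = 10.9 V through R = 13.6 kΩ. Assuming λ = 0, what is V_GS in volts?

With gate tied to drain, V_GS = V_DS ≥ V_GS − V_th, so the device is in saturation.
KCL at the drain: ½ k_n (V_GS − V_th)² = (V_DD − V_GS)/R.
Let x = V_GS − 1.24. Then 4.07 x² + x − 9.66 = 0, giving x = 1.42 V (positive root), so V_GS = 2.66 V.
I_D = (V_DD − V_GS)/R = (10.9 − 2.66) / 13.6 = 0.606 mA.

V_GS = 2.66 V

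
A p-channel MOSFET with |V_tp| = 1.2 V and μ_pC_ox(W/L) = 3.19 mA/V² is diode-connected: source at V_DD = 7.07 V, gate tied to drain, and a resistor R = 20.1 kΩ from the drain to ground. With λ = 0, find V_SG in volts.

With gate tied to drain, V_SG = V_SD ≥ V_SG − |V_tp|, so the device is in saturation.
KCL at the drain: ½ k_p (V_SG − |V_tp|)² = (V_DD − V_SG)/R.
Let x = V_SG − 1.2. Then 32.1 x² + x − 5.87 = 0, giving x = 0.413 V (positive root), so V_SG = 1.61 V.
I_D = (V_DD − V_SG)/R = (7.07 − 1.61) / 20.1 = 0.272 mA.

V_SG = 1.61 V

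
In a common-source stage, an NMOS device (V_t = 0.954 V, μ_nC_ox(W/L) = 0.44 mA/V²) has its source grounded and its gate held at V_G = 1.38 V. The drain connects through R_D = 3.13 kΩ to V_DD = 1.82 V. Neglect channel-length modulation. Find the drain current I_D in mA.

V_GS = V_G = 1.38 V, so V_ov = 1.38 − 0.954 = 0.426 V.
Assume saturation: I_D = ½ k_n V_ov² = 0.5 × 0.44 × 0.426² = 0.0399 mA, giving V_DS = V_DD − I_D R_D = 1.82 − 0.0399 × 3.13 = 1.7 V.
V_DS = 1.7 V ≥ V_ov = 0.426 V, confirming saturation.

I_D = 0.0399 mA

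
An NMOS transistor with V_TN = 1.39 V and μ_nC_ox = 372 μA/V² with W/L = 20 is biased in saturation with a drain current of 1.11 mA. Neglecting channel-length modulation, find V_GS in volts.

V_GS = 1.94 V

k_n = μ_nC_ox · (W/L) = 7.44 mA/V².
In saturation I_D = ½ k_n (V_GS − V_TN)², so V_GS − V_TN = √(2 I_D / k_n) = √(2 × 1.11 / 7.44) = 0.546 V.
V_GS = 1.39 + 0.546 = 1.94 V.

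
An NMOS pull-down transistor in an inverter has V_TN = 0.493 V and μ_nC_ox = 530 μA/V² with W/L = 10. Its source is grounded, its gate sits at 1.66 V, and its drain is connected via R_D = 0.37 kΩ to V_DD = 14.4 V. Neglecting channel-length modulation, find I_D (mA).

I_D = 3.61 mA

V_GS = V_G = 1.66 V, so V_ov = 1.66 − 0.493 = 1.17 V.
k_n = μ_nC_ox · (W/L) = 5.3 mA/V².
Assume saturation: I_D = ½ k_n V_ov² = 0.5 × 5.3 × 1.17² = 3.61 mA, giving V_DS = V_DD − I_D R_D = 14.4 − 3.61 × 0.37 = 13.1 V.
V_DS = 13.1 V ≥ V_ov = 1.17 V, confirming saturation.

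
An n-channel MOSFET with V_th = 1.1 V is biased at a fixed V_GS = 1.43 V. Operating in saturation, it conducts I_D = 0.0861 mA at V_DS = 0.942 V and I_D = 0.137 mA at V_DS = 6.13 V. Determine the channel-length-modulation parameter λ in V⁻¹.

λ = 0.128 V⁻¹

With V_GS fixed, I_D ∝ (1 + λ V_DS) in saturation, so I_D2/I_D1 = (1 + λ V_DS2)/(1 + λ V_DS1).
0.137/0.0861 = 1.591 = (1 + 6.13 λ)/(1 + 0.942 λ).
Solving: λ (I_D1 V_DS2 − I_D2 V_DS1) = I_D2 − I_D1, so λ = (0.137 − 0.0861) / (0.0861 × 6.13 − 0.137 × 0.942) = 0.0509 / 0.399 = 0.128 V⁻¹.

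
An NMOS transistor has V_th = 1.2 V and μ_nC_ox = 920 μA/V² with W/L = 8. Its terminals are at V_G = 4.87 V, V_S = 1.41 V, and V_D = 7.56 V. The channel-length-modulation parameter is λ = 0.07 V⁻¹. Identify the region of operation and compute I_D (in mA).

V_GS = V_G − V_S = 4.87 − 1.41 = 3.46 V; V_DS = V_D − V_S = 7.56 − 1.41 = 6.15 V.
k_n = μ_nC_ox · (W/L) = 7.36 mA/V².
V_ov = V_GS − V_th = 3.46 − 1.2 = 2.26 V.
Since V_DS = 6.15 V ≥ V_ov = 2.26 V, the device is in saturation.
I_D = ½ k_n V_ov² (1 + λ V_DS) = 0.5 × 7.36 × 2.26² × (1 + 0.07 × 6.15) = 26.9 mA.

Saturation; I_D = 26.9 mA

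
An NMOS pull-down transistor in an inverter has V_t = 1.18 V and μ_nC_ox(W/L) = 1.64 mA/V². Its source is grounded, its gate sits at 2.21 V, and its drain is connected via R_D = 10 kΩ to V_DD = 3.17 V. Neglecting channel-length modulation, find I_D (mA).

I_D = 0.298 mA

V_GS = V_G = 2.21 V, so V_ov = 2.21 − 1.18 = 1.03 V.
Assume saturation: I_D = ½ k_n V_ov² = 0.5 × 1.64 × 1.03² = 0.87 mA, giving V_DS = V_DD − I_D R_D = 3.17 − 0.87 × 10 = -5.53 V.
But -5.53 V < V_ov = 1.03 V, so the device is actually in triode.
In triode I_D = k_n[V_ov V_DS − ½ V_DS²] and I_D = (V_DD − V_DS)/R_D. Equating: 8.2 V_DS² − 17.89 V_DS + 3.17 = 0, giving V_DS = 0.195 V (the root below V_ov).
I_D = (3.17 − 0.195) / 10 = 0.298 mA.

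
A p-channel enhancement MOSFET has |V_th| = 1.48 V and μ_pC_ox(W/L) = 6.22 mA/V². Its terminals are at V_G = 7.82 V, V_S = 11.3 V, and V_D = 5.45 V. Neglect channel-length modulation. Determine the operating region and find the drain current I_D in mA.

V_SG = V_S − V_G = 11.3 − 7.82 = 3.48 V; V_SD = V_S − V_D = 11.3 − 5.45 = 5.85 V.
V_ov = V_SG − |V_th| = 3.48 − 1.48 = 2 V.
Since V_SD = 5.85 V ≥ V_ov = 2 V, the device is in saturation.
I_D = ½ k_p V_ov² = 0.5 × 6.22 × 2² = 12.4 mA.

Saturation; I_D = 12.4 mA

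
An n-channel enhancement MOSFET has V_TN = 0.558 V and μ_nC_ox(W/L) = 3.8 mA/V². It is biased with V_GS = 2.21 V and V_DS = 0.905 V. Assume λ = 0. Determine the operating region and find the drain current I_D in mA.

V_ov = V_GS − V_TN = 2.21 − 0.558 = 1.65 V.
Since V_DS = 0.905 V < V_ov = 1.65 V, the device is in the triode region.
I_D = k_n [V_ov · V_DS − ½ V_DS²] = 3.8 × [1.65 × 0.905 − 0.5 × 0.905²] = 4.13 mA.

Triode; I_D = 4.13 mA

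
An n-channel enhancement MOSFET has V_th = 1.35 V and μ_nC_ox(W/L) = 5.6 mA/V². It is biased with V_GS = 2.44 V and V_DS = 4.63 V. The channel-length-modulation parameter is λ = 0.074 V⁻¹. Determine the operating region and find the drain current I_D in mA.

V_ov = V_GS − V_th = 2.44 − 1.35 = 1.09 V.
Since V_DS = 4.63 V ≥ V_ov = 1.09 V, the device is in saturation.
I_D = ½ k_n V_ov² (1 + λ V_DS) = 0.5 × 5.6 × 1.09² × (1 + 0.074 × 4.63) = 4.47 mA.

Saturation; I_D = 4.47 mA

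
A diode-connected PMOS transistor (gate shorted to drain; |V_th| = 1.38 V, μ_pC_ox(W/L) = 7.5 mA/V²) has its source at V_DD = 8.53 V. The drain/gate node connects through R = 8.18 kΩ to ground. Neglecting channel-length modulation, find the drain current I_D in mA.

I_D = 0.817 mA

With gate tied to drain, V_SG = V_SD ≥ V_SG − |V_th|, so the device is in saturation.
KCL at the drain: ½ k_p (V_SG − |V_th|)² = (V_DD − V_SG)/R.
Let x = V_SG − 1.38. Then 30.7 x² + x − 7.15 = 0, giving x = 0.467 V (positive root), so V_SG = 1.85 V.
I_D = (V_DD − V_SG)/R = (8.53 − 1.85) / 8.18 = 0.817 mA.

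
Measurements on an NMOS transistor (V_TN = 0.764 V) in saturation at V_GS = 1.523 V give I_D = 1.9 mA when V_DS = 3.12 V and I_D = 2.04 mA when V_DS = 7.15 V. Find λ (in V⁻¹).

λ = 0.0194 V⁻¹

With V_GS fixed, I_D ∝ (1 + λ V_DS) in saturation, so I_D2/I_D1 = (1 + λ V_DS2)/(1 + λ V_DS1).
2.04/1.9 = 1.074 = (1 + 7.15 λ)/(1 + 3.12 λ).
Solving: λ (I_D1 V_DS2 − I_D2 V_DS1) = I_D2 − I_D1, so λ = (2.04 − 1.9) / (1.9 × 7.15 − 2.04 × 3.12) = 0.14 / 7.22 = 0.0194 V⁻¹.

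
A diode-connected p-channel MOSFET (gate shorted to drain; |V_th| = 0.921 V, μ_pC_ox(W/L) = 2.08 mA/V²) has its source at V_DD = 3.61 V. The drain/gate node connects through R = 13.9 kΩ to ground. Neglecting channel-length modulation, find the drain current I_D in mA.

I_D = 0.165 mA

With gate tied to drain, V_SG = V_SD ≥ V_SG − |V_th|, so the device is in saturation.
KCL at the drain: ½ k_p (V_SG − |V_th|)² = (V_DD − V_SG)/R.
Let x = V_SG − 0.921. Then 14.5 x² + x − 2.689 = 0, giving x = 0.398 V (positive root), so V_SG = 1.32 V.
I_D = (V_DD − V_SG)/R = (3.61 − 1.32) / 13.9 = 0.165 mA.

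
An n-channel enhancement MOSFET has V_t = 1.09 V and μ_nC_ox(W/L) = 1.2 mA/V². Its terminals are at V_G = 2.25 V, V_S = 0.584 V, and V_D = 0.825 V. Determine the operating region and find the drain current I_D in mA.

Triode; I_D = 0.132 mA

V_GS = V_G − V_S = 2.25 − 0.584 = 1.67 V; V_DS = V_D − V_S = 0.825 − 0.584 = 0.241 V.
V_ov = V_GS − V_t = 1.67 − 1.09 = 0.576 V.
Since V_DS = 0.241 V < V_ov = 0.576 V, the device is in the triode region.
I_D = k_n [V_ov · V_DS − ½ V_DS²] = 1.2 × [0.576 × 0.241 − 0.5 × 0.241²] = 0.132 mA.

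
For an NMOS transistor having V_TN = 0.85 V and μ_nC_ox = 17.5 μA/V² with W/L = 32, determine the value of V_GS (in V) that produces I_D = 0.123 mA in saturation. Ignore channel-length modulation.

V_GS = 1.51 V

k_n = μ_nC_ox · (W/L) = 0.56 mA/V².
In saturation I_D = ½ k_n (V_GS − V_TN)², so V_GS − V_TN = √(2 I_D / k_n) = √(2 × 0.123 / 0.56) = 0.663 V.
V_GS = 0.85 + 0.663 = 1.51 V.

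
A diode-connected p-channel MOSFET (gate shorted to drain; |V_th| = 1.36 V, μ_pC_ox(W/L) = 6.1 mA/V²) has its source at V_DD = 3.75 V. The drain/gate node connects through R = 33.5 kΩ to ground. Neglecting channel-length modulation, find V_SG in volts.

With gate tied to drain, V_SG = V_SD ≥ V_SG − |V_th|, so the device is in saturation.
KCL at the drain: ½ k_p (V_SG − |V_th|)² = (V_DD − V_SG)/R.
Let x = V_SG − 1.36. Then 102 x² + x − 2.39 = 0, giving x = 0.148 V (positive root), so V_SG = 1.51 V.
I_D = (V_DD − V_SG)/R = (3.75 − 1.51) / 33.5 = 0.0669 mA.

V_SG = 1.51 V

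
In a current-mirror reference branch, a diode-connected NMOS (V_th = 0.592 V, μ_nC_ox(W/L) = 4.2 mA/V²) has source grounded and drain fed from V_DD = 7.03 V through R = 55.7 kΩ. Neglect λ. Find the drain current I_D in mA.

With gate tied to drain, V_GS = V_DS ≥ V_GS − V_th, so the device is in saturation.
KCL at the drain: ½ k_n (V_GS − V_th)² = (V_DD − V_GS)/R.
Let x = V_GS − 0.592. Then 117 x² + x − 6.438 = 0, giving x = 0.23 V (positive root), so V_GS = 0.822 V.
I_D = (V_DD − V_GS)/R = (7.03 − 0.822) / 55.7 = 0.111 mA.

I_D = 0.111 mA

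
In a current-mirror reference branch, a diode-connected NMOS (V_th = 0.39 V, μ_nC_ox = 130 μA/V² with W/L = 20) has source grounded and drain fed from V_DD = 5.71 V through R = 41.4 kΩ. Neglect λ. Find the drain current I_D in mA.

I_D = 0.121 mA

With gate tied to drain, V_GS = V_DS ≥ V_GS − V_th, so the device is in saturation.
k_n = μ_nC_ox · (W/L) = 2.6 mA/V².
KCL at the drain: ½ k_n (V_GS − V_th)² = (V_DD − V_GS)/R.
Let x = V_GS − 0.39. Then 53.8 x² + x − 5.32 = 0, giving x = 0.305 V (positive root), so V_GS = 0.695 V.
I_D = (V_DD − V_GS)/R = (5.71 − 0.695) / 41.4 = 0.121 mA.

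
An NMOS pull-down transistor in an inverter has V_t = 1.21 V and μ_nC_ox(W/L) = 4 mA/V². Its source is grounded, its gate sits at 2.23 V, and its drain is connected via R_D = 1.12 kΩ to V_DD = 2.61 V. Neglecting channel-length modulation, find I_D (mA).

V_GS = V_G = 2.23 V, so V_ov = 2.23 − 1.21 = 1.02 V.
Assume saturation: I_D = ½ k_n V_ov² = 0.5 × 4 × 1.02² = 2.08 mA, giving V_DS = V_DD − I_D R_D = 2.61 − 2.08 × 1.12 = 0.28 V.
But 0.28 V < V_ov = 1.02 V, so the device is actually in triode.
In triode I_D = k_n[V_ov V_DS − ½ V_DS²] and I_D = (V_DD − V_DS)/R_D. Equating: 2.24 V_DS² − 5.57 V_DS + 2.61 = 0, giving V_DS = 0.626 V (the root below V_ov).
I_D = (2.61 − 0.626) / 1.12 = 1.77 mA.

I_D = 1.77 mA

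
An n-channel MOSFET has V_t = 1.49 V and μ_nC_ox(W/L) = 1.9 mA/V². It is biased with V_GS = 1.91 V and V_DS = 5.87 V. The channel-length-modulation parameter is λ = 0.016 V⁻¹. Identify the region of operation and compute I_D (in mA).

V_ov = V_GS − V_t = 1.91 − 1.49 = 0.42 V.
Since V_DS = 5.87 V ≥ V_ov = 0.42 V, the device is in saturation.
I_D = ½ k_n V_ov² (1 + λ V_DS) = 0.5 × 1.9 × 0.42² × (1 + 0.016 × 5.87) = 0.183 mA.

Saturation; I_D = 0.183 mA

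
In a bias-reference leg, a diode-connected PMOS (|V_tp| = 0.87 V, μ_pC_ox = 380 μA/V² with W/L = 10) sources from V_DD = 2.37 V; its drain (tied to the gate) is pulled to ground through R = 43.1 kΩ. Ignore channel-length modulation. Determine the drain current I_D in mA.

I_D = 0.0318 mA

With gate tied to drain, V_SG = V_SD ≥ V_SG − |V_tp|, so the device is in saturation.
k_p = μ_pC_ox · (W/L) = 3.8 mA/V².
KCL at the drain: ½ k_p (V_SG − |V_tp|)² = (V_DD − V_SG)/R.
Let x = V_SG − 0.87. Then 81.9 x² + x − 1.5 = 0, giving x = 0.129 V (positive root), so V_SG = 0.999 V.
I_D = (V_DD − V_SG)/R = (2.37 − 0.999) / 43.1 = 0.0318 mA.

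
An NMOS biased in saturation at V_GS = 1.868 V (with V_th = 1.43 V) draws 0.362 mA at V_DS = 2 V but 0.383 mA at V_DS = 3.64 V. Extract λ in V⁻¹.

λ = 0.0381 V⁻¹

With V_GS fixed, I_D ∝ (1 + λ V_DS) in saturation, so I_D2/I_D1 = (1 + λ V_DS2)/(1 + λ V_DS1).
0.383/0.362 = 1.058 = (1 + 3.64 λ)/(1 + 2 λ).
Solving: λ (I_D1 V_DS2 − I_D2 V_DS1) = I_D2 − I_D1, so λ = (0.383 − 0.362) / (0.362 × 3.64 − 0.383 × 2) = 0.021 / 0.552 = 0.0381 V⁻¹.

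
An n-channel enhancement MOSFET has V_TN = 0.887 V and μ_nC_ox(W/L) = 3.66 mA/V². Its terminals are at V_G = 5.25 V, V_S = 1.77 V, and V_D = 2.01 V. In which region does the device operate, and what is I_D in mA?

V_GS = V_G − V_S = 5.25 − 1.77 = 3.48 V; V_DS = V_D − V_S = 2.01 − 1.77 = 0.24 V.
V_ov = V_GS − V_TN = 3.48 − 0.887 = 2.59 V.
Since V_DS = 0.24 V < V_ov = 2.59 V, the device is in the triode region.
I_D = k_n [V_ov · V_DS − ½ V_DS²] = 3.66 × [2.59 × 0.24 − 0.5 × 0.24²] = 2.17 mA.

Triode; I_D = 2.17 mA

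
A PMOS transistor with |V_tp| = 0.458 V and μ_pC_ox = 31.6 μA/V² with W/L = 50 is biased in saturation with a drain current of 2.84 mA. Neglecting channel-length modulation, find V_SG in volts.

k_p = μ_pC_ox · (W/L) = 1.58 mA/V².
In saturation I_D = ½ k_p (V_SG − |V_tp|)², so V_SG − |V_tp| = √(2 I_D / k_p) = √(2 × 2.84 / 1.58) = 1.9 V.
V_SG = 0.458 + 1.9 = 2.35 V.

V_SG = 2.35 V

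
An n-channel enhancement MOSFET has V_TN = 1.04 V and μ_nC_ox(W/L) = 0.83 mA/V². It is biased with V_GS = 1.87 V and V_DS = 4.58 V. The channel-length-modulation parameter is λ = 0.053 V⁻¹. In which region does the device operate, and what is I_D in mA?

Saturation; I_D = 0.355 mA

V_ov = V_GS − V_TN = 1.87 − 1.04 = 0.83 V.
Since V_DS = 4.58 V ≥ V_ov = 0.83 V, the device is in saturation.
I_D = ½ k_n V_ov² (1 + λ V_DS) = 0.5 × 0.83 × 0.83² × (1 + 0.053 × 4.58) = 0.355 mA.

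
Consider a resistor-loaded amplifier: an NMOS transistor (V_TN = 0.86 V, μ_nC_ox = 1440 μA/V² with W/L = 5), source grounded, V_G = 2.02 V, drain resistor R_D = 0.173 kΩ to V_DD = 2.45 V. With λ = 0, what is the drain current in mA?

I_D = 4.84 mA

V_GS = V_G = 2.02 V, so V_ov = 2.02 − 0.86 = 1.16 V.
k_n = μ_nC_ox · (W/L) = 7.2 mA/V².
Assume saturation: I_D = ½ k_n V_ov² = 0.5 × 7.2 × 1.16² = 4.84 mA, giving V_DS = V_DD − I_D R_D = 2.45 − 4.84 × 0.173 = 1.61 V.
V_DS = 1.61 V ≥ V_ov = 1.16 V, confirming saturation.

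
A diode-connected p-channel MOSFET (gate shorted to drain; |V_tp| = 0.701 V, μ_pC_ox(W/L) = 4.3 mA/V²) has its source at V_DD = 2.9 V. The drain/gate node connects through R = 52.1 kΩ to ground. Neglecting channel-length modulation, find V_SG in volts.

V_SG = 0.837 V

With gate tied to drain, V_SG = V_SD ≥ V_SG − |V_tp|, so the device is in saturation.
KCL at the drain: ½ k_p (V_SG − |V_tp|)² = (V_DD − V_SG)/R.
Let x = V_SG − 0.701. Then 112 x² + x − 2.199 = 0, giving x = 0.136 V (positive root), so V_SG = 0.837 V.
I_D = (V_DD − V_SG)/R = (2.9 − 0.837) / 52.1 = 0.0396 mA.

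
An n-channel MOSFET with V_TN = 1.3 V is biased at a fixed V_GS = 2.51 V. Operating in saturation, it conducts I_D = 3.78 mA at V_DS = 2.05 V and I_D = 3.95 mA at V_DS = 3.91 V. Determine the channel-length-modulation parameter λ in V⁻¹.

λ = 0.0254 V⁻¹

With V_GS fixed, I_D ∝ (1 + λ V_DS) in saturation, so I_D2/I_D1 = (1 + λ V_DS2)/(1 + λ V_DS1).
3.95/3.78 = 1.045 = (1 + 3.91 λ)/(1 + 2.05 λ).
Solving: λ (I_D1 V_DS2 − I_D2 V_DS1) = I_D2 − I_D1, so λ = (3.95 − 3.78) / (3.78 × 3.91 − 3.95 × 2.05) = 0.17 / 6.68 = 0.0254 V⁻¹.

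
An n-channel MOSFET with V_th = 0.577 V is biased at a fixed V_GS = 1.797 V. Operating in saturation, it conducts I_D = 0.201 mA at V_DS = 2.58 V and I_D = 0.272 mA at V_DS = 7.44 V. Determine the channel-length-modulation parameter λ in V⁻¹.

λ = 0.0895 V⁻¹

With V_GS fixed, I_D ∝ (1 + λ V_DS) in saturation, so I_D2/I_D1 = (1 + λ V_DS2)/(1 + λ V_DS1).
0.272/0.201 = 1.353 = (1 + 7.44 λ)/(1 + 2.58 λ).
Solving: λ (I_D1 V_DS2 − I_D2 V_DS1) = I_D2 − I_D1, so λ = (0.272 − 0.201) / (0.201 × 7.44 − 0.272 × 2.58) = 0.071 / 0.794 = 0.0895 V⁻¹.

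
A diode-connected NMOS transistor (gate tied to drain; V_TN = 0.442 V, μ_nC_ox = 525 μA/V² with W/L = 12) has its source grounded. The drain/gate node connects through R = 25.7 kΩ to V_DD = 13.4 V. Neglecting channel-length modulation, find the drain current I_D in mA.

With gate tied to drain, V_GS = V_DS ≥ V_GS − V_TN, so the device is in saturation.
k_n = μ_nC_ox · (W/L) = 6.3 mA/V².
KCL at the drain: ½ k_n (V_GS − V_TN)² = (V_DD − V_GS)/R.
Let x = V_GS − 0.442. Then 81 x² + x − 12.96 = 0, giving x = 0.394 V (positive root), so V_GS = 0.836 V.
I_D = (V_DD − V_GS)/R = (13.4 − 0.836) / 25.7 = 0.489 mA.

I_D = 0.489 mA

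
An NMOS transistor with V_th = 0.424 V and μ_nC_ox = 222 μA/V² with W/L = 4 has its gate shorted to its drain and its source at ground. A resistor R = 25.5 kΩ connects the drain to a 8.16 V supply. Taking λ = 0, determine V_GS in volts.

V_GS = 1.21 V

With gate tied to drain, V_GS = V_DS ≥ V_GS − V_th, so the device is in saturation.
k_n = μ_nC_ox · (W/L) = 0.888 mA/V².
KCL at the drain: ½ k_n (V_GS − V_th)² = (V_DD − V_GS)/R.
Let x = V_GS − 0.424. Then 11.3 x² + x − 7.736 = 0, giving x = 0.784 V (positive root), so V_GS = 1.21 V.
I_D = (V_DD − V_GS)/R = (8.16 − 1.21) / 25.5 = 0.273 mA.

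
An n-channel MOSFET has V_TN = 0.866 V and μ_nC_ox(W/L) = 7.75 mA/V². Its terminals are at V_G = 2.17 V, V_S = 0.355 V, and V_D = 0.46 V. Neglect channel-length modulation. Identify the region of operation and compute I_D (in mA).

Triode; I_D = 0.730 mA

V_GS = V_G − V_S = 2.17 − 0.355 = 1.81 V; V_DS = V_D − V_S = 0.46 − 0.355 = 0.105 V.
V_ov = V_GS − V_TN = 1.81 − 0.866 = 0.949 V.
Since V_DS = 0.105 V < V_ov = 0.949 V, the device is in the triode region.
I_D = k_n [V_ov · V_DS − ½ V_DS²] = 7.75 × [0.949 × 0.105 − 0.5 × 0.105²] = 0.73 mA.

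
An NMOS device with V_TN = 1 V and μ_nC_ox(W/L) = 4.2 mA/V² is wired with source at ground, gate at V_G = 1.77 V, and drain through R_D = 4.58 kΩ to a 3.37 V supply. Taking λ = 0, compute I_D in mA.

I_D = 0.681 mA

V_GS = V_G = 1.77 V, so V_ov = 1.77 − 1 = 0.77 V.
Assume saturation: I_D = ½ k_n V_ov² = 0.5 × 4.2 × 0.77² = 1.25 mA, giving V_DS = V_DD − I_D R_D = 3.37 − 1.25 × 4.58 = -2.33 V.
But -2.33 V < V_ov = 0.77 V, so the device is actually in triode.
In triode I_D = k_n[V_ov V_DS − ½ V_DS²] and I_D = (V_DD − V_DS)/R_D. Equating: 9.62 V_DS² − 15.81 V_DS + 3.37 = 0, giving V_DS = 0.252 V (the root below V_ov).
I_D = (3.37 − 0.252) / 4.58 = 0.681 mA.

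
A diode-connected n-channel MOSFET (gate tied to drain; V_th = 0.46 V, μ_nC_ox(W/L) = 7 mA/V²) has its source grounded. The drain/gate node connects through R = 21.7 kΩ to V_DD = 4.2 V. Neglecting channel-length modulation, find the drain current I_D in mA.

With gate tied to drain, V_GS = V_DS ≥ V_GS − V_th, so the device is in saturation.
KCL at the drain: ½ k_n (V_GS − V_th)² = (V_DD − V_GS)/R.
Let x = V_GS − 0.46. Then 76 x² + x − 3.74 = 0, giving x = 0.215 V (positive root), so V_GS = 0.675 V.
I_D = (V_DD − V_GS)/R = (4.2 − 0.675) / 21.7 = 0.162 mA.

I_D = 0.162 mA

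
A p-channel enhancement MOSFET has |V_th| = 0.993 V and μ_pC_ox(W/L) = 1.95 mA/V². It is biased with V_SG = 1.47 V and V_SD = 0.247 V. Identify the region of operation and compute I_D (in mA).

V_ov = V_SG − |V_th| = 1.47 − 0.993 = 0.477 V.
Since V_SD = 0.247 V < V_ov = 0.477 V, the device is in the triode region.
I_D = k_p [V_ov · V_SD − ½ V_SD²] = 1.95 × [0.477 × 0.247 − 0.5 × 0.247²] = 0.17 mA.

Triode; I_D = 0.170 mA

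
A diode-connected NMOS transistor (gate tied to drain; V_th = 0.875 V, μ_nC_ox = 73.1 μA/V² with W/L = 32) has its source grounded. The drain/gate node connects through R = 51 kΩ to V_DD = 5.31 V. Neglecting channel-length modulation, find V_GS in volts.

V_GS = 1.14 V

With gate tied to drain, V_GS = V_DS ≥ V_GS − V_th, so the device is in saturation.
k_n = μ_nC_ox · (W/L) = 2.339 mA/V².
KCL at the drain: ½ k_n (V_GS − V_th)² = (V_DD − V_GS)/R.
Let x = V_GS − 0.875. Then 59.6 x² + x − 4.435 = 0, giving x = 0.264 V (positive root), so V_GS = 1.14 V.
I_D = (V_DD − V_GS)/R = (5.31 − 1.14) / 51 = 0.0818 mA.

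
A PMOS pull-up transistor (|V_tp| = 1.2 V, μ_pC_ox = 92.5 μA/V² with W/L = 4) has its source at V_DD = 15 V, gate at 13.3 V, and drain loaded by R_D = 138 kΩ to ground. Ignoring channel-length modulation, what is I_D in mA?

V_SG = V_DD − V_G = 15 − 13.3 = 1.7 V, so V_ov = 1.7 − 1.2 = 0.5 V.
k_p = μ_pC_ox · (W/L) = 0.37 mA/V².
Assume saturation: I_D = ½ k_p V_ov² = 0.5 × 0.37 × 0.5² = 0.0462 mA, giving V_SD = V_DD − I_D R_D = 15 − 0.0462 × 138 = 8.62 V.
V_SD = 8.62 V ≥ V_ov = 0.5 V, confirming saturation.

I_D = 0.0462 mA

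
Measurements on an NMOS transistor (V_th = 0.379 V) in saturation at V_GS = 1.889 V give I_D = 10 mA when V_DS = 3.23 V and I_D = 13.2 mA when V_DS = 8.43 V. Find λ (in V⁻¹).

With V_GS fixed, I_D ∝ (1 + λ V_DS) in saturation, so I_D2/I_D1 = (1 + λ V_DS2)/(1 + λ V_DS1).
13.2/10 = 1.32 = (1 + 8.43 λ)/(1 + 3.23 λ).
Solving: λ (I_D1 V_DS2 − I_D2 V_DS1) = I_D2 − I_D1, so λ = (13.2 − 10) / (10 × 8.43 − 13.2 × 3.23) = 3.2 / 41.7 = 0.0768 V⁻¹.

λ = 0.0768 V⁻¹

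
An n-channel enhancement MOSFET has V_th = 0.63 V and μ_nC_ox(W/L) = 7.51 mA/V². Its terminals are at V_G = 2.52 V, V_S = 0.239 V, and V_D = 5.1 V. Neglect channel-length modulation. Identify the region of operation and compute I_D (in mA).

Saturation; I_D = 10.2 mA

V_GS = V_G − V_S = 2.52 − 0.239 = 2.28 V; V_DS = V_D − V_S = 5.1 − 0.239 = 4.86 V.
V_ov = V_GS − V_th = 2.28 − 0.63 = 1.65 V.
Since V_DS = 4.86 V ≥ V_ov = 1.65 V, the device is in saturation.
I_D = ½ k_n V_ov² = 0.5 × 7.51 × 1.65² = 10.2 mA.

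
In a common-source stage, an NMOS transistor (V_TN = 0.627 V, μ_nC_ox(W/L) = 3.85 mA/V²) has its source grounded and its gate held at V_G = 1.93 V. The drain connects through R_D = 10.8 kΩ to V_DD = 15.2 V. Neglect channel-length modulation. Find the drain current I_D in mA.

V_GS = V_G = 1.93 V, so V_ov = 1.93 − 0.627 = 1.3 V.
Assume saturation: I_D = ½ k_n V_ov² = 0.5 × 3.85 × 1.3² = 3.27 mA, giving V_DS = V_DD − I_D R_D = 15.2 − 3.27 × 10.8 = -20.1 V.
But -20.1 V < V_ov = 1.3 V, so the device is actually in triode.
In triode I_D = k_n[V_ov V_DS − ½ V_DS²] and I_D = (V_DD − V_DS)/R_D. Equating: 20.8 V_DS² − 55.18 V_DS + 15.2 = 0, giving V_DS = 0.312 V (the root below V_ov).
I_D = (15.2 − 0.312) / 10.8 = 1.38 mA.

I_D = 1.38 mA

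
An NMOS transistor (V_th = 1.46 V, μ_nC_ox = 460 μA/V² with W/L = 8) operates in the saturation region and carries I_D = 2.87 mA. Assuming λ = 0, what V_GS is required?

V_GS = 2.71 V

k_n = μ_nC_ox · (W/L) = 3.68 mA/V².
In saturation I_D = ½ k_n (V_GS − V_th)², so V_GS − V_th = √(2 I_D / k_n) = √(2 × 2.87 / 3.68) = 1.25 V.
V_GS = 1.46 + 1.25 = 2.71 V.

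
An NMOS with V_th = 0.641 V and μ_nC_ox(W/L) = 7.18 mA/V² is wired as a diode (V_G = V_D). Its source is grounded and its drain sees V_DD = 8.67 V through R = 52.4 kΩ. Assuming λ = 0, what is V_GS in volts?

V_GS = 0.845 V

With gate tied to drain, V_GS = V_DS ≥ V_GS − V_th, so the device is in saturation.
KCL at the drain: ½ k_n (V_GS − V_th)² = (V_DD − V_GS)/R.
Let x = V_GS − 0.641. Then 188 x² + x − 8.029 = 0, giving x = 0.204 V (positive root), so V_GS = 0.845 V.
I_D = (V_DD − V_GS)/R = (8.67 − 0.845) / 52.4 = 0.149 mA.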